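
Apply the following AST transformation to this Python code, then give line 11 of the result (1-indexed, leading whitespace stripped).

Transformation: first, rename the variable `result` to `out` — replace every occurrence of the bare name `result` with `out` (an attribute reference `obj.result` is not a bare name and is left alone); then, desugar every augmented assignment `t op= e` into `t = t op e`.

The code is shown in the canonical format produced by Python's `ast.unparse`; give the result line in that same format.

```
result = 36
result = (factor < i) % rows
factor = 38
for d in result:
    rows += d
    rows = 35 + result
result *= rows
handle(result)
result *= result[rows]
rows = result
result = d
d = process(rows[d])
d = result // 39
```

Transformed code:
out = 36
out = (factor < i) % rows
factor = 38
for d in out:
    rows = rows + d
    rows = 35 + out
out = out * rows
handle(out)
out = out * out[rows]
rows = out
out = d
d = process(rows[d])
d = out // 39

out = d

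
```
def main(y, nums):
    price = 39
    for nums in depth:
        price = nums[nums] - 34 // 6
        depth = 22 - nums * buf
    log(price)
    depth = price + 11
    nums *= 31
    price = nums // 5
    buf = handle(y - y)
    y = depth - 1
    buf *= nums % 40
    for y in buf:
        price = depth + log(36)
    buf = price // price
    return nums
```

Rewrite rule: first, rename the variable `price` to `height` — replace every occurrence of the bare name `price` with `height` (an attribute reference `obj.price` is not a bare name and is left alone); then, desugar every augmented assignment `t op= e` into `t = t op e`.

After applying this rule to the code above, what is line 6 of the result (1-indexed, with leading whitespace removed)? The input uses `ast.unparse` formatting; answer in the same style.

Transformed code:
def main(y, nums):
    height = 39
    for nums in depth:
        height = nums[nums] - 34 // 6
        depth = 22 - nums * buf
    log(height)
    depth = height + 11
    nums = nums * 31
    height = nums // 5
    buf = handle(y - y)
    y = depth - 1
    buf = buf * (nums % 40)
    for y in buf:
        height = depth + log(36)
    buf = height // height
    return nums

log(height)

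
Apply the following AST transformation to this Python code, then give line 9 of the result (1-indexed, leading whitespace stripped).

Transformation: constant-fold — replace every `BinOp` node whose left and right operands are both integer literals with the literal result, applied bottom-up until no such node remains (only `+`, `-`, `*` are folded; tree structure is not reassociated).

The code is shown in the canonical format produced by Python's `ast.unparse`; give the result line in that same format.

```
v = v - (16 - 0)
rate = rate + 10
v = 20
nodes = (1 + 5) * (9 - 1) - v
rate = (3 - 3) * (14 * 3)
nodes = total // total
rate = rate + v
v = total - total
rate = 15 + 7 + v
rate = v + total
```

Transformed code:
v = v - 16
rate = rate + 10
v = 20
nodes = 48 - v
rate = 0
nodes = total // total
rate = rate + v
v = total - total
rate = 22 + v
rate = v + total

rate = 22 + v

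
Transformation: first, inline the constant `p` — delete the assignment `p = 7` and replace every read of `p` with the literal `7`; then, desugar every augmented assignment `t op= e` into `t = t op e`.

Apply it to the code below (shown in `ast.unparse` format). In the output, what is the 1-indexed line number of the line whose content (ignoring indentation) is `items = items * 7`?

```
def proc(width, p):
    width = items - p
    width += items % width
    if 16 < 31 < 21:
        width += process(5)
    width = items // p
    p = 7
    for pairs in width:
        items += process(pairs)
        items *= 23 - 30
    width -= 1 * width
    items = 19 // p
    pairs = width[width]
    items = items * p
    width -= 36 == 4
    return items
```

Transformed code:
def proc(width, p):
    width = items - 7
    width = width + items % width
    if 16 < 31 < 21:
        width = width + process(5)
    width = items // 7
    for pairs in width:
        items = items + process(pairs)
        items = items * (23 - 30)
    width = width - 1 * width
    items = 19 // 7
    pairs = width[width]
    items = items * 7
    width = width - (36 == 4)
    return items

13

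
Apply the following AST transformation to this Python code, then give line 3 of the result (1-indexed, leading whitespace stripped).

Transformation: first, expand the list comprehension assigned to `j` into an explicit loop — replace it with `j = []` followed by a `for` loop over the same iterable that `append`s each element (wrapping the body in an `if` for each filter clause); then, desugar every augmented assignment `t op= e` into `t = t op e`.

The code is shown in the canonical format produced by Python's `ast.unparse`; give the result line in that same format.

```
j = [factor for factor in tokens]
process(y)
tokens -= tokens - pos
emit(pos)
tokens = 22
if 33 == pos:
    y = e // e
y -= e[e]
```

Transformed code:
j = []
for factor in tokens:
    j.append(factor)
process(y)
tokens = tokens - (tokens - pos)
emit(pos)
tokens = 22
if 33 == pos:
    y = e // e
y = y - e[e]

j.append(factor)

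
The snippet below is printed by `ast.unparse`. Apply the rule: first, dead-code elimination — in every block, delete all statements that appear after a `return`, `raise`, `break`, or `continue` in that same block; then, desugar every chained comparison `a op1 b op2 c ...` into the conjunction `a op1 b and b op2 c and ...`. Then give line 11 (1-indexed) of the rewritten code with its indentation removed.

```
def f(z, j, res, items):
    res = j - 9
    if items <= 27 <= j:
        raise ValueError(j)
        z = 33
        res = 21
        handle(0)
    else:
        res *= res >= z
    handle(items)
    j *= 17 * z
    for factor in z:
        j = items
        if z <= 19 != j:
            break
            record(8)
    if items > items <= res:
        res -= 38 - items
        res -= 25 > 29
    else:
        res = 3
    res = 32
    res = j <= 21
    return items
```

Transformed code:
def f(z, j, res, items):
    res = j - 9
    if items <= 27 and 27 <= j:
        raise ValueError(j)
    else:
        res *= res >= z
    handle(items)
    j *= 17 * z
    for factor in z:
        j = items
        if z <= 19 and 19 != j:
            break
    if items > items and items <= res:
        res -= 38 - items
        res -= 25 > 29
    else:
        res = 3
    res = 32
    res = j <= 21
    return items

if z <= 19 and 19 != j:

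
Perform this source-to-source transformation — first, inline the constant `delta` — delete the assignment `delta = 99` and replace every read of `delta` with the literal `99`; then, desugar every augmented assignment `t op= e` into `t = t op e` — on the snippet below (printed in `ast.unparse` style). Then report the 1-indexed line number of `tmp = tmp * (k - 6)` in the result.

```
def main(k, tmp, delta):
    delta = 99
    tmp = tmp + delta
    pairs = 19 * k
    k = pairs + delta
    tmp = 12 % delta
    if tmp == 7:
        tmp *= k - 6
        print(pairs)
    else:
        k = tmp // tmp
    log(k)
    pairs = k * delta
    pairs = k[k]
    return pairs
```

Transformed code:
def main(k, tmp, delta):
    tmp = tmp + 99
    pairs = 19 * k
    k = pairs + 99
    tmp = 12 % 99
    if tmp == 7:
        tmp = tmp * (k - 6)
        print(pairs)
    else:
        k = tmp // tmp
    log(k)
    pairs = k * 99
    pairs = k[k]
    return pairs

7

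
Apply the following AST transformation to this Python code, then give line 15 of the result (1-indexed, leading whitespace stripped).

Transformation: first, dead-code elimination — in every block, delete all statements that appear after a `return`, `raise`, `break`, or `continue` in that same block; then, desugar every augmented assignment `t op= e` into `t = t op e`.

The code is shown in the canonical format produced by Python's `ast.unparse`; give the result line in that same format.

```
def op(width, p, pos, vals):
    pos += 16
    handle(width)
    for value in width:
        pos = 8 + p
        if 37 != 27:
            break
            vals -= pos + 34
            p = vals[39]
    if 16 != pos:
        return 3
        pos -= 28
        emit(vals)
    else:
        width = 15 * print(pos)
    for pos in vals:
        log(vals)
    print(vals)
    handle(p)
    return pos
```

Transformed code:
def op(width, p, pos, vals):
    pos = pos + 16
    handle(width)
    for value in width:
        pos = 8 + p
        if 37 != 27:
            break
    if 16 != pos:
        return 3
    else:
        width = 15 * print(pos)
    for pos in vals:
        log(vals)
    print(vals)
    handle(p)
    return pos

handle(p)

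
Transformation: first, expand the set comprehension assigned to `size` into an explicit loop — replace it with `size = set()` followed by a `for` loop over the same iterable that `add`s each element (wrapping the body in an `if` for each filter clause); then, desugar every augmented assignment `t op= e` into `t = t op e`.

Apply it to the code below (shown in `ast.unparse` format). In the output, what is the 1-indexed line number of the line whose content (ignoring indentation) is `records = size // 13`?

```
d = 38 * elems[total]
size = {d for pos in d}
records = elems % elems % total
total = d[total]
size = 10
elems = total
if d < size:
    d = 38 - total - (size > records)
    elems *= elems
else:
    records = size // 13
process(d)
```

13

Transformed code:
d = 38 * elems[total]
size = set()
for pos in d:
    size.add(d)
records = elems % elems % total
total = d[total]
size = 10
elems = total
if d < size:
    d = 38 - total - (size > records)
    elems = elems * elems
else:
    records = size // 13
process(d)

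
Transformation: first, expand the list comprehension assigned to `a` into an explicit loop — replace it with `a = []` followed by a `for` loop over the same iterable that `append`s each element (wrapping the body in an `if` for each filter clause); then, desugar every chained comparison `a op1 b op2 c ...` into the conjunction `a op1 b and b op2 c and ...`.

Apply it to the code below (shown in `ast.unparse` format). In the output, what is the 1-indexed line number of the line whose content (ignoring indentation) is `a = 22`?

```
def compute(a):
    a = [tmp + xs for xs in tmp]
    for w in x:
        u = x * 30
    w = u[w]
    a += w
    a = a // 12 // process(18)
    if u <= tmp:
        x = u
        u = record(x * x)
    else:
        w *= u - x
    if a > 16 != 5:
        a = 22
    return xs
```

16

Transformed code:
def compute(a):
    a = []
    for xs in tmp:
        a.append(tmp + xs)
    for w in x:
        u = x * 30
    w = u[w]
    a += w
    a = a // 12 // process(18)
    if u <= tmp:
        x = u
        u = record(x * x)
    else:
        w *= u - x
    if a > 16 and 16 != 5:
        a = 22
    return xs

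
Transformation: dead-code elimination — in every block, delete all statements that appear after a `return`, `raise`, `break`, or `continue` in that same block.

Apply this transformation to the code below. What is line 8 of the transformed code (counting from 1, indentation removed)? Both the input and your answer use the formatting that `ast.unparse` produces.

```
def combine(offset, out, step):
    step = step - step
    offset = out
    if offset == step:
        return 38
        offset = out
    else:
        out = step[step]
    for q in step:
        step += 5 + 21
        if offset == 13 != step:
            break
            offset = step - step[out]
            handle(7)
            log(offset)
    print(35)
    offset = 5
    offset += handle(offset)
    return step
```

for q in step:

Transformed code:
def combine(offset, out, step):
    step = step - step
    offset = out
    if offset == step:
        return 38
    else:
        out = step[step]
    for q in step:
        step += 5 + 21
        if offset == 13 != step:
            break
    print(35)
    offset = 5
    offset += handle(offset)
    return step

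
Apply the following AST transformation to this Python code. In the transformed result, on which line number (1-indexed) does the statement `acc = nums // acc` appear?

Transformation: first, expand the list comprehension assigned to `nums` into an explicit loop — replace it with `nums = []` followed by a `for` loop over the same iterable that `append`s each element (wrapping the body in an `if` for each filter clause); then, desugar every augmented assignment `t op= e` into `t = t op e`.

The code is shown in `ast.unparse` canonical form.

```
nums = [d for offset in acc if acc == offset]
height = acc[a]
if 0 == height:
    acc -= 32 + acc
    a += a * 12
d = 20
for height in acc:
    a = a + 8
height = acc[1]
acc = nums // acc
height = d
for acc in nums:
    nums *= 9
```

Transformed code:
nums = []
for offset in acc:
    if acc == offset:
        nums.append(d)
height = acc[a]
if 0 == height:
    acc = acc - (32 + acc)
    a = a + a * 12
d = 20
for height in acc:
    a = a + 8
height = acc[1]
acc = nums // acc
height = d
for acc in nums:
    nums = nums * 9

13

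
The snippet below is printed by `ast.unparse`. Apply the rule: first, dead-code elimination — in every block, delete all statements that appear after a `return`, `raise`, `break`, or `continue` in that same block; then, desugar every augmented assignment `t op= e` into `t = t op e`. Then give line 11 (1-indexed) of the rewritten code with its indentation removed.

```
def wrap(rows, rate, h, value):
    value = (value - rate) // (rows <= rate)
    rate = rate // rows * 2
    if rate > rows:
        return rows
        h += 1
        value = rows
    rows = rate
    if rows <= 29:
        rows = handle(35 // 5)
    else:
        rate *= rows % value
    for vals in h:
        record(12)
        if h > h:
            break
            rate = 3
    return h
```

for vals in h:

Transformed code:
def wrap(rows, rate, h, value):
    value = (value - rate) // (rows <= rate)
    rate = rate // rows * 2
    if rate > rows:
        return rows
    rows = rate
    if rows <= 29:
        rows = handle(35 // 5)
    else:
        rate = rate * (rows % value)
    for vals in h:
        record(12)
        if h > h:
            break
    return h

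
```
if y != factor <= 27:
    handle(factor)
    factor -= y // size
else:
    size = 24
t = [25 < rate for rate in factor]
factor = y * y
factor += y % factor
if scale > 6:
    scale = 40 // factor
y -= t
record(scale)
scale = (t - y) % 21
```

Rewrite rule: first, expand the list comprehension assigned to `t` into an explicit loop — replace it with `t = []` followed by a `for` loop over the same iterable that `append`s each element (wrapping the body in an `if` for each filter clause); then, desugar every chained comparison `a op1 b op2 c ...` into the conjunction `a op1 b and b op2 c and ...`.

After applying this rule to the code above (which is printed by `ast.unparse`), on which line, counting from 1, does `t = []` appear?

6

Transformed code:
if y != factor and factor <= 27:
    handle(factor)
    factor -= y // size
else:
    size = 24
t = []
for rate in factor:
    t.append(25 < rate)
factor = y * y
factor += y % factor
if scale > 6:
    scale = 40 // factor
y -= t
record(scale)
scale = (t - y) % 21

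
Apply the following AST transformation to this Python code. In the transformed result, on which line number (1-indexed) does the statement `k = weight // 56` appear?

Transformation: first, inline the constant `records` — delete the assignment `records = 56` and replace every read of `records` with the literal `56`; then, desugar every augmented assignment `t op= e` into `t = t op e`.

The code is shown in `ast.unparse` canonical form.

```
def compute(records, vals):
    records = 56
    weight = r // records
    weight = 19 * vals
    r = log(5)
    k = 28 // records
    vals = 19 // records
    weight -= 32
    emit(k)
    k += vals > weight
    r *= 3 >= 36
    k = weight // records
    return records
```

Transformed code:
def compute(records, vals):
    weight = r // 56
    weight = 19 * vals
    r = log(5)
    k = 28 // 56
    vals = 19 // 56
    weight = weight - 32
    emit(k)
    k = k + (vals > weight)
    r = r * (3 >= 36)
    k = weight // 56
    return 56

11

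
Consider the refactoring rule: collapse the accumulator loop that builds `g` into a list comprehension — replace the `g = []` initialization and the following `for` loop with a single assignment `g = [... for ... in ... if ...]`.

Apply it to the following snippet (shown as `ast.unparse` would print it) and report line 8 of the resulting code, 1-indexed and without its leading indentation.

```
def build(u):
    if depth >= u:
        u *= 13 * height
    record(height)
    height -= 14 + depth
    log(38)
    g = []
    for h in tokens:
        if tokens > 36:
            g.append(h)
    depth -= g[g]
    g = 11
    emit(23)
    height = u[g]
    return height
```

Transformed code:
def build(u):
    if depth >= u:
        u *= 13 * height
    record(height)
    height -= 14 + depth
    log(38)
    g = [h for h in tokens if tokens > 36]
    depth -= g[g]
    g = 11
    emit(23)
    height = u[g]
    return height

depth -= g[g]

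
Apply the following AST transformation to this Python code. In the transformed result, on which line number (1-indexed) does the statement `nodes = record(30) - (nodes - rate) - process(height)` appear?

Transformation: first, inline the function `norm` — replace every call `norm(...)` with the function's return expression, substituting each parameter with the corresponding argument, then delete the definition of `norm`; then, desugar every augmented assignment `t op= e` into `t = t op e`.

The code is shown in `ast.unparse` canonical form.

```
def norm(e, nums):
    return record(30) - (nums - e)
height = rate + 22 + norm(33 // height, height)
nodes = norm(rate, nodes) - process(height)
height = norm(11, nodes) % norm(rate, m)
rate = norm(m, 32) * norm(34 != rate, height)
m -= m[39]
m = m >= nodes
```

2

Transformed code:
height = rate + 22 + (record(30) - (height - 33 // height))
nodes = record(30) - (nodes - rate) - process(height)
height = (record(30) - (nodes - 11)) % (record(30) - (m - rate))
rate = (record(30) - (32 - m)) * (record(30) - (height - (34 != rate)))
m = m - m[39]
m = m >= nodes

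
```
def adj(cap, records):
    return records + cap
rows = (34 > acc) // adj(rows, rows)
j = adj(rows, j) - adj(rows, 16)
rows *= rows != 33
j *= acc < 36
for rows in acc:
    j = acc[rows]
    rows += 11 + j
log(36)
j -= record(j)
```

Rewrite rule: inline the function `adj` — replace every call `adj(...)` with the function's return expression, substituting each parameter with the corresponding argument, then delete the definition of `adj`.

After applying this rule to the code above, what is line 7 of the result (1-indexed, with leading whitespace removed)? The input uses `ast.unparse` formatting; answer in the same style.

Transformed code:
rows = (34 > acc) // (rows + rows)
j = j + rows - (16 + rows)
rows *= rows != 33
j *= acc < 36
for rows in acc:
    j = acc[rows]
    rows += 11 + j
log(36)
j -= record(j)

rows += 11 + j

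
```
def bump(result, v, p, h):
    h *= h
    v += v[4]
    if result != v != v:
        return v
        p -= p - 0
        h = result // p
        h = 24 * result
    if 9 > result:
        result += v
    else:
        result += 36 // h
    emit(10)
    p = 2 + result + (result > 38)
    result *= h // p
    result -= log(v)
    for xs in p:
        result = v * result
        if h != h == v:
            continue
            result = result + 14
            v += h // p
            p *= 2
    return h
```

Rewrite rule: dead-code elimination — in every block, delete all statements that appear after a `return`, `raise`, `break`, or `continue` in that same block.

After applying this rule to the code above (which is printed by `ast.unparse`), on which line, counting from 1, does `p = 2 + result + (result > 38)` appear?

Transformed code:
def bump(result, v, p, h):
    h *= h
    v += v[4]
    if result != v != v:
        return v
    if 9 > result:
        result += v
    else:
        result += 36 // h
    emit(10)
    p = 2 + result + (result > 38)
    result *= h // p
    result -= log(v)
    for xs in p:
        result = v * result
        if h != h == v:
            continue
    return h

11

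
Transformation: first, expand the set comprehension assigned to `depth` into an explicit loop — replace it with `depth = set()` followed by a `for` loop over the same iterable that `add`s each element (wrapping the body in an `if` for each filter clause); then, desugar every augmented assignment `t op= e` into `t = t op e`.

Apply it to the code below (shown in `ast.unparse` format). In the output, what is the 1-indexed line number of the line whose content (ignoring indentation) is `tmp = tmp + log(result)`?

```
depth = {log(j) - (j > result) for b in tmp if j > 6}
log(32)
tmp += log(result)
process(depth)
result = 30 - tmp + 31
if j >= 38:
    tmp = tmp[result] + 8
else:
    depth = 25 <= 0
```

Transformed code:
depth = set()
for b in tmp:
    if j > 6:
        depth.add(log(j) - (j > result))
log(32)
tmp = tmp + log(result)
process(depth)
result = 30 - tmp + 31
if j >= 38:
    tmp = tmp[result] + 8
else:
    depth = 25 <= 0

6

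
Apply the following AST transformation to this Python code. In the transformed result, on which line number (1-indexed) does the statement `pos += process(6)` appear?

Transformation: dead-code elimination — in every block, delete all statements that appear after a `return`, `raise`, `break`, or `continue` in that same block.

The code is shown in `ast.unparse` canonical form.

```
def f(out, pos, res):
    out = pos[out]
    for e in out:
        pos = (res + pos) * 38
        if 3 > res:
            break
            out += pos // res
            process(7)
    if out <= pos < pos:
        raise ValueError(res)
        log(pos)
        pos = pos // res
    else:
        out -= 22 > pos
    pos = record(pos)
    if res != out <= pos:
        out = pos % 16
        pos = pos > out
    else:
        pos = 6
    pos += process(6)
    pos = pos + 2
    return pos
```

Transformed code:
def f(out, pos, res):
    out = pos[out]
    for e in out:
        pos = (res + pos) * 38
        if 3 > res:
            break
    if out <= pos < pos:
        raise ValueError(res)
    else:
        out -= 22 > pos
    pos = record(pos)
    if res != out <= pos:
        out = pos % 16
        pos = pos > out
    else:
        pos = 6
    pos += process(6)
    pos = pos + 2
    return pos

17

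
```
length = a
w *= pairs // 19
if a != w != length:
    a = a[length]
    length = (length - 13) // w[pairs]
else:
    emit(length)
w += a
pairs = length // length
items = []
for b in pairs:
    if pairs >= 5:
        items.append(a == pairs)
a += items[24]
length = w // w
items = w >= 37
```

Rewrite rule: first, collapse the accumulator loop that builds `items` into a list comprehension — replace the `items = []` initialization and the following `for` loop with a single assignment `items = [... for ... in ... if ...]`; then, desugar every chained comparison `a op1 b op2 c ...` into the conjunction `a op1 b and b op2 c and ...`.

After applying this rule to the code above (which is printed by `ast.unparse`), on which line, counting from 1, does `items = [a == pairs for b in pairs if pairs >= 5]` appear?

10

Transformed code:
length = a
w *= pairs // 19
if a != w and w != length:
    a = a[length]
    length = (length - 13) // w[pairs]
else:
    emit(length)
w += a
pairs = length // length
items = [a == pairs for b in pairs if pairs >= 5]
a += items[24]
length = w // w
items = w >= 37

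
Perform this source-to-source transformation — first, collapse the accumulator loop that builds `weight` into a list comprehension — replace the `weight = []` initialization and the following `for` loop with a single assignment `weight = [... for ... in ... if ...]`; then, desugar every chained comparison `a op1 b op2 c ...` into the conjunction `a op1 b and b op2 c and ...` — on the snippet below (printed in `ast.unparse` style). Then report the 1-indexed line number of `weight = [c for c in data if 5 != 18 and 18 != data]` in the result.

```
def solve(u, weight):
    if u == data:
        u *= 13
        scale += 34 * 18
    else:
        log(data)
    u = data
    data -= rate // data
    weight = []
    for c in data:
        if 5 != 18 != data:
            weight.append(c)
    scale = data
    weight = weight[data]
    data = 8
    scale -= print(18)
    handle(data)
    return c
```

Transformed code:
def solve(u, weight):
    if u == data:
        u *= 13
        scale += 34 * 18
    else:
        log(data)
    u = data
    data -= rate // data
    weight = [c for c in data if 5 != 18 and 18 != data]
    scale = data
    weight = weight[data]
    data = 8
    scale -= print(18)
    handle(data)
    return c

9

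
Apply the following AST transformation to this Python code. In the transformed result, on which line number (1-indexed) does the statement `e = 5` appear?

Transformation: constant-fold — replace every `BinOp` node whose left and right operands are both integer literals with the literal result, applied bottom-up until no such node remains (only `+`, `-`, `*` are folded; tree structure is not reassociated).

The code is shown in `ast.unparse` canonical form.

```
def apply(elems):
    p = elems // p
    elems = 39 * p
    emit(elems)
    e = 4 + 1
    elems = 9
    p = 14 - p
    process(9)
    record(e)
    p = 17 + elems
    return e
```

5

Transformed code:
def apply(elems):
    p = elems // p
    elems = 39 * p
    emit(elems)
    e = 5
    elems = 9
    p = 14 - p
    process(9)
    record(e)
    p = 17 + elems
    return e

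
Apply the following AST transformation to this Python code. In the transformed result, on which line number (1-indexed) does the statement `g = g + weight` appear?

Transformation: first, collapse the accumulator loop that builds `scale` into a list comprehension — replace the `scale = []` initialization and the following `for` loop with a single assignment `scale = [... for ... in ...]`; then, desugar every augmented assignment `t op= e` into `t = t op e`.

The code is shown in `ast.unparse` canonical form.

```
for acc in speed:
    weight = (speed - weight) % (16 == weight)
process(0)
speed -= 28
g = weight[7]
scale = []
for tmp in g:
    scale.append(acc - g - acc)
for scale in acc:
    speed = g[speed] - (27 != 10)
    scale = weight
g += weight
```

10

Transformed code:
for acc in speed:
    weight = (speed - weight) % (16 == weight)
process(0)
speed = speed - 28
g = weight[7]
scale = [acc - g - acc for tmp in g]
for scale in acc:
    speed = g[speed] - (27 != 10)
    scale = weight
g = g + weight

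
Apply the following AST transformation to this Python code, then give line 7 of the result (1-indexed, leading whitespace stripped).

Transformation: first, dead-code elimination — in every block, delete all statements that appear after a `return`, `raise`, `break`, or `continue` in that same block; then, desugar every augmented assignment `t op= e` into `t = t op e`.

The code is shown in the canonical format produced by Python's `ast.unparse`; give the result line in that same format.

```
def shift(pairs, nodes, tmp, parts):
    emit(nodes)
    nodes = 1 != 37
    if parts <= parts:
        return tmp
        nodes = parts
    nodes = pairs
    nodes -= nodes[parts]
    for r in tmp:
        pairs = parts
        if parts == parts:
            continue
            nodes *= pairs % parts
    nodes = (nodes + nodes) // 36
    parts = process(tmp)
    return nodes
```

nodes = nodes - nodes[parts]

Transformed code:
def shift(pairs, nodes, tmp, parts):
    emit(nodes)
    nodes = 1 != 37
    if parts <= parts:
        return tmp
    nodes = pairs
    nodes = nodes - nodes[parts]
    for r in tmp:
        pairs = parts
        if parts == parts:
            continue
    nodes = (nodes + nodes) // 36
    parts = process(tmp)
    return nodes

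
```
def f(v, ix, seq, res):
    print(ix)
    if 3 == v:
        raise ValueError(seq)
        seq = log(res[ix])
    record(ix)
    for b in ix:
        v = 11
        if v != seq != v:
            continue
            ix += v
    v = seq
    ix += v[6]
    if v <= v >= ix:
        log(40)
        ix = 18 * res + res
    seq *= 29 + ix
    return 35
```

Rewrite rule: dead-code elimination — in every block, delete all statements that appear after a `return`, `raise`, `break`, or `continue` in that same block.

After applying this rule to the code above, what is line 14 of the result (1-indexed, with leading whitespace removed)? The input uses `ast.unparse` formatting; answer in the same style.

ix = 18 * res + res

Transformed code:
def f(v, ix, seq, res):
    print(ix)
    if 3 == v:
        raise ValueError(seq)
    record(ix)
    for b in ix:
        v = 11
        if v != seq != v:
            continue
    v = seq
    ix += v[6]
    if v <= v >= ix:
        log(40)
        ix = 18 * res + res
    seq *= 29 + ix
    return 35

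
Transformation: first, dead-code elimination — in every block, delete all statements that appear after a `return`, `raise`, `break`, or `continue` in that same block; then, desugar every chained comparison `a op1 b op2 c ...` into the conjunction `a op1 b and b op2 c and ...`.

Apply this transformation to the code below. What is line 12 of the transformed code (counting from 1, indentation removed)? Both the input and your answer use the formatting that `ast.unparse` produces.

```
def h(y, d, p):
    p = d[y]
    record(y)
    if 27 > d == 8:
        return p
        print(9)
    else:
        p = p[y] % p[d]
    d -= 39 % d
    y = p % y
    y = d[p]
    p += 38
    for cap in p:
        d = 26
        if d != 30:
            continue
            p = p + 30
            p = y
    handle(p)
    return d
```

for cap in p:

Transformed code:
def h(y, d, p):
    p = d[y]
    record(y)
    if 27 > d and d == 8:
        return p
    else:
        p = p[y] % p[d]
    d -= 39 % d
    y = p % y
    y = d[p]
    p += 38
    for cap in p:
        d = 26
        if d != 30:
            continue
    handle(p)
    return d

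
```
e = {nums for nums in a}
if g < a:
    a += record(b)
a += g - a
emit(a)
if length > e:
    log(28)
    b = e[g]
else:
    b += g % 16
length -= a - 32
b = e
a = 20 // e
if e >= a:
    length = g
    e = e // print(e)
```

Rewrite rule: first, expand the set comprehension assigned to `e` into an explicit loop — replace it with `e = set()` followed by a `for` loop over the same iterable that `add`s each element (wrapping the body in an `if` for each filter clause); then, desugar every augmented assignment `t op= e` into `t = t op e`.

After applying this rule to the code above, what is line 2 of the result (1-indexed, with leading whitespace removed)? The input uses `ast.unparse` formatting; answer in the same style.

Transformed code:
e = set()
for nums in a:
    e.add(nums)
if g < a:
    a = a + record(b)
a = a + (g - a)
emit(a)
if length > e:
    log(28)
    b = e[g]
else:
    b = b + g % 16
length = length - (a - 32)
b = e
a = 20 // e
if e >= a:
    length = g
    e = e // print(e)

for nums in a:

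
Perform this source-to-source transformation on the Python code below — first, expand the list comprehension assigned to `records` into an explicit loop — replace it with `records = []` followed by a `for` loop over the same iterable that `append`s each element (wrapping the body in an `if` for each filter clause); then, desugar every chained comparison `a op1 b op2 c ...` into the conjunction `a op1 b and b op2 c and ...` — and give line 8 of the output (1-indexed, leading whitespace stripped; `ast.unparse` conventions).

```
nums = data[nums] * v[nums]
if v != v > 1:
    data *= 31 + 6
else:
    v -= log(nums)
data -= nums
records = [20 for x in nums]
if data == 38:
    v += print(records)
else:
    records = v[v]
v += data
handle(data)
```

for x in nums:

Transformed code:
nums = data[nums] * v[nums]
if v != v and v > 1:
    data *= 31 + 6
else:
    v -= log(nums)
data -= nums
records = []
for x in nums:
    records.append(20)
if data == 38:
    v += print(records)
else:
    records = v[v]
v += data
handle(data)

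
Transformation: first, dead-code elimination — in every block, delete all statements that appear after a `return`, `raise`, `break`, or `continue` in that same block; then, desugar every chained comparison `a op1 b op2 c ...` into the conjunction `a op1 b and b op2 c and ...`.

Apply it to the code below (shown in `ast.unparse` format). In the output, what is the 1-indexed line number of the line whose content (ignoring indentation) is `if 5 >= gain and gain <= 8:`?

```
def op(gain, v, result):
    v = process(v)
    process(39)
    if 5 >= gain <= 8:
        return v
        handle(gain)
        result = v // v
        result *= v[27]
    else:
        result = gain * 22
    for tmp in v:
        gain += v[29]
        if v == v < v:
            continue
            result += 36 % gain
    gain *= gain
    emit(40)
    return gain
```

Transformed code:
def op(gain, v, result):
    v = process(v)
    process(39)
    if 5 >= gain and gain <= 8:
        return v
    else:
        result = gain * 22
    for tmp in v:
        gain += v[29]
        if v == v and v < v:
            continue
    gain *= gain
    emit(40)
    return gain

4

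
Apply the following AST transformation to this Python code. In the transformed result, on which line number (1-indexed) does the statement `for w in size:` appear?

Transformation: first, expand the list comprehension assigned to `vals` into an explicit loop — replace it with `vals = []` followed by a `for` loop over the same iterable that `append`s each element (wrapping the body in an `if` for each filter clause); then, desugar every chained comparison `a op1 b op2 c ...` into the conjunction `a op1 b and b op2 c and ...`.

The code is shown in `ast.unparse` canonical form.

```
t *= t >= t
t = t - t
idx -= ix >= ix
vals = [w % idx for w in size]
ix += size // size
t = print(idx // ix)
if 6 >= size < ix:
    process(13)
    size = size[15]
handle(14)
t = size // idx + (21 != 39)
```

5

Transformed code:
t *= t >= t
t = t - t
idx -= ix >= ix
vals = []
for w in size:
    vals.append(w % idx)
ix += size // size
t = print(idx // ix)
if 6 >= size and size < ix:
    process(13)
    size = size[15]
handle(14)
t = size // idx + (21 != 39)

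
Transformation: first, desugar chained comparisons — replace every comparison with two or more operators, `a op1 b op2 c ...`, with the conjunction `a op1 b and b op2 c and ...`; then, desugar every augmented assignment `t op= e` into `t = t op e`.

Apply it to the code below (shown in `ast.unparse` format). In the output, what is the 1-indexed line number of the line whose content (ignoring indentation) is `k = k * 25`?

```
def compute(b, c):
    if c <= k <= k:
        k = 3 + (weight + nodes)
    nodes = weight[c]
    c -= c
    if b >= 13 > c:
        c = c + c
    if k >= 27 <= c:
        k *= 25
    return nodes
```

9

Transformed code:
def compute(b, c):
    if c <= k and k <= k:
        k = 3 + (weight + nodes)
    nodes = weight[c]
    c = c - c
    if b >= 13 and 13 > c:
        c = c + c
    if k >= 27 and 27 <= c:
        k = k * 25
    return nodes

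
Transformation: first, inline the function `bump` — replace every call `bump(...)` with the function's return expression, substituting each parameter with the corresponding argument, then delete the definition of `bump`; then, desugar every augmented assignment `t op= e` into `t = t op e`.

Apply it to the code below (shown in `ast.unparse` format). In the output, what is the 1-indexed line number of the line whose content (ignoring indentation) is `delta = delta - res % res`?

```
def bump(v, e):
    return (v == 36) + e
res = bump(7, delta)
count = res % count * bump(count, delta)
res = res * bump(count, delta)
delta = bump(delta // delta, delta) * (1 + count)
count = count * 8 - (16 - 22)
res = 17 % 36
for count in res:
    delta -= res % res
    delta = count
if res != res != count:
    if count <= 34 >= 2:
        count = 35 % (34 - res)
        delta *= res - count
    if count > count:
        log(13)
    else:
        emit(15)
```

8

Transformed code:
res = (7 == 36) + delta
count = res % count * ((count == 36) + delta)
res = res * ((count == 36) + delta)
delta = ((delta // delta == 36) + delta) * (1 + count)
count = count * 8 - (16 - 22)
res = 17 % 36
for count in res:
    delta = delta - res % res
    delta = count
if res != res != count:
    if count <= 34 >= 2:
        count = 35 % (34 - res)
        delta = delta * (res - count)
    if count > count:
        log(13)
    else:
        emit(15)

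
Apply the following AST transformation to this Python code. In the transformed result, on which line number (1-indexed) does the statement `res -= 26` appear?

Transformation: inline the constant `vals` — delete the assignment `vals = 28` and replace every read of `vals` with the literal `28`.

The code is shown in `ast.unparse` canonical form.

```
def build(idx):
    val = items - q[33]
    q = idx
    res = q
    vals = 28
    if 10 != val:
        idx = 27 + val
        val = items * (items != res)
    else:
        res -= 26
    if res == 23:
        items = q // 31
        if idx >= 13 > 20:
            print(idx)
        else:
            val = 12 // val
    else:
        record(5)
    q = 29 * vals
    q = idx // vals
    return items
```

Transformed code:
def build(idx):
    val = items - q[33]
    q = idx
    res = q
    if 10 != val:
        idx = 27 + val
        val = items * (items != res)
    else:
        res -= 26
    if res == 23:
        items = q // 31
        if idx >= 13 > 20:
            print(idx)
        else:
            val = 12 // val
    else:
        record(5)
    q = 29 * 28
    q = idx // 28
    return items

9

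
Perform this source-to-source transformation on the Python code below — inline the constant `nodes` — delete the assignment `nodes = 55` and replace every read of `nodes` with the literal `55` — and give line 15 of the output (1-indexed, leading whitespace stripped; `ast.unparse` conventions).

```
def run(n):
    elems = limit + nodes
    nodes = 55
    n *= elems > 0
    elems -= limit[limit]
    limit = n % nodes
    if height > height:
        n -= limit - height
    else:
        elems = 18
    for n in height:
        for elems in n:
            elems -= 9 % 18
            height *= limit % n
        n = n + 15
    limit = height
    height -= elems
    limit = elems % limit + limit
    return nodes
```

Transformed code:
def run(n):
    elems = limit + 55
    n *= elems > 0
    elems -= limit[limit]
    limit = n % 55
    if height > height:
        n -= limit - height
    else:
        elems = 18
    for n in height:
        for elems in n:
            elems -= 9 % 18
            height *= limit % n
        n = n + 15
    limit = height
    height -= elems
    limit = elems % limit + limit
    return 55

limit = height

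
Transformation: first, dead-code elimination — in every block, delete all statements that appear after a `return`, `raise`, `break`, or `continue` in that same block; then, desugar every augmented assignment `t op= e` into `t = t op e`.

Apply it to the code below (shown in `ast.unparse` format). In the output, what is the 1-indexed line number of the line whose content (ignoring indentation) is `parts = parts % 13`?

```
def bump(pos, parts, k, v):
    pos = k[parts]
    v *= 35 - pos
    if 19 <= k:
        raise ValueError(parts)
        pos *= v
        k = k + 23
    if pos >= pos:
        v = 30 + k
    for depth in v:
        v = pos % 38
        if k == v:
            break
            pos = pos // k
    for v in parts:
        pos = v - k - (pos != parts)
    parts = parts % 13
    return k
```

Transformed code:
def bump(pos, parts, k, v):
    pos = k[parts]
    v = v * (35 - pos)
    if 19 <= k:
        raise ValueError(parts)
    if pos >= pos:
        v = 30 + k
    for depth in v:
        v = pos % 38
        if k == v:
            break
    for v in parts:
        pos = v - k - (pos != parts)
    parts = parts % 13
    return k

14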